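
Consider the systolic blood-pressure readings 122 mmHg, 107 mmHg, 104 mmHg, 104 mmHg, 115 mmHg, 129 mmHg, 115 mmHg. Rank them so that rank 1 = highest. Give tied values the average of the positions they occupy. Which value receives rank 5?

107

Sorted (descending): 129, 122, 115, 115, 107, 104, 104
The 2 values of 115 occupy positions 3–4 → average rank (3+4)/2 = 3.5.
The 2 values of 104 occupy positions 6–7 → average rank (6+7)/2 = 6.5.
Rank 5 → value 107.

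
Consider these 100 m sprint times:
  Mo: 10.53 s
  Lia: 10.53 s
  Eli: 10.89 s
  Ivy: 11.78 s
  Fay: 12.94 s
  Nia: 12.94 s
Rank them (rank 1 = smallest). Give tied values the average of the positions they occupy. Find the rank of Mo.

Sorted (ascending): 10.53, 10.53, 10.89, 11.78, 12.94, 12.94
The 2 values of 10.53 occupy positions 1–2 → average rank (1+2)/2 = 1.5.
The 2 values of 12.94 occupy positions 5–6 → average rank (5+6)/2 = 5.5.
Mo has value 10.53 s → rank 1.5.

1.5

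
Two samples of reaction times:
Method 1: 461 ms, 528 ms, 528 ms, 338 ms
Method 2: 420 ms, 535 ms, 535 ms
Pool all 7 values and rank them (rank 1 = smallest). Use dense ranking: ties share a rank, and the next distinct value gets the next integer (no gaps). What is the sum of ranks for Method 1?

12

Sorted (ascending): 338, 420, 461, 528, 528, 535, 535
The 2 values of 528 share dense rank 4.
The 2 values of 535 share dense rank 5.
Remaining distinct values take the next consecutive integers.
Method 1 values → pooled ranks: 461→3, 528→4, 528→4, 338→1
Rank sum = 3 + 4 + 4 + 1 = 12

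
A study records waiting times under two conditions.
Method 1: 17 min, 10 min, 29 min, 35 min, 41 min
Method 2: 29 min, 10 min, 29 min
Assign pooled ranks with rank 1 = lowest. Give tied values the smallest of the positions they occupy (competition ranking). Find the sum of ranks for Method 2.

9

Sorted (ascending): 10, 10, 17, 29, 29, 29, 35, 41
The 2 values of 10 occupy positions 1–2 → each gets rank 1.
The 3 values of 29 occupy positions 4–6 → each gets rank 4.
Method 2 values → pooled ranks: 29→4, 10→1, 29→4
Rank sum = 4 + 1 + 4 = 9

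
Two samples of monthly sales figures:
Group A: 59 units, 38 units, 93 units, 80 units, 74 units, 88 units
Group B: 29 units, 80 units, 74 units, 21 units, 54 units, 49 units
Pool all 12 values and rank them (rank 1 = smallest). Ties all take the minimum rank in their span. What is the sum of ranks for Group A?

48

Sorted (ascending): 21, 29, 38, 49, 54, 59, 74, 74, 80, 80, 88, 93
The 2 values of 74 occupy positions 7–8 → each gets rank 7.
The 2 values of 80 occupy positions 9–10 → each gets rank 9.
Group A values → pooled ranks: 59→6, 38→3, 93→12, 80→9, 74→7, 88→11
Rank sum = 6 + 3 + 12 + 9 + 7 + 11 = 48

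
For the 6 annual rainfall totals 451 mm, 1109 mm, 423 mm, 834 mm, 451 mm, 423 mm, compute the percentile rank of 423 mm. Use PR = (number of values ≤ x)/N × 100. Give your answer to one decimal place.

33.3

N = 6.
Strictly below 423: 0. Equal to 423: 2.
PR = 2/6 × 100 = 33.3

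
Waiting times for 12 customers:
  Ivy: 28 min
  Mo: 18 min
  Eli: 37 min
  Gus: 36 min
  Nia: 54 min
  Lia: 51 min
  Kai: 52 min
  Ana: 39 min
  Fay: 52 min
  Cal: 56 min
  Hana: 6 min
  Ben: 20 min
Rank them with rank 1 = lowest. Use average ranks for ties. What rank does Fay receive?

9.5

Sorted (ascending): 6, 18, 20, 28, 36, 37, 39, 51, 52, 52, 54, 56
The 2 values of 52 occupy positions 9–10 → average rank (9+10)/2 = 9.5.
Fay has value 52 min → rank 9.5.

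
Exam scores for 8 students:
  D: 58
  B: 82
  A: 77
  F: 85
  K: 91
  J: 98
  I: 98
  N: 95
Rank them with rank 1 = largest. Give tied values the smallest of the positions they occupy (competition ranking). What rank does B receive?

6

Sorted (descending): 98, 98, 95, 91, 85, 82, 77, 58
The 2 values of 98 occupy positions 1–2 → each gets rank 1.
B has value 82 → rank 6.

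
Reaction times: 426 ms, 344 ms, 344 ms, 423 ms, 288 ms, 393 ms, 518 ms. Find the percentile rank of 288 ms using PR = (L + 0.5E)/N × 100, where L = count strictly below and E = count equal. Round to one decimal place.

7.1

N = 7.
Strictly below 288: 0. Equal to 288: 1.
PR = (0 + 0.5·1)/7 × 100 = 7.1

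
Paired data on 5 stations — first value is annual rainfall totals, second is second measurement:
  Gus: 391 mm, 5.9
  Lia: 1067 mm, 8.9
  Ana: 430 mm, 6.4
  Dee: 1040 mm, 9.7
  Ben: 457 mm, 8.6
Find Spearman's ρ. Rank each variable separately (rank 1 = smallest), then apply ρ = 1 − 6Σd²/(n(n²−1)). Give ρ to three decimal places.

0.900

Ranks of variable 1: 1, 5, 2, 4, 3
Ranks of variable 2: 1, 4, 2, 5, 3
d = r₁ − r₂: 0, 1, 0, -1, 0
d²: 0, 1, 0, 1, 0; Σd² = 2
ρ = 1 − 6·2/(5·24) = 1 − 12/120 = 0.900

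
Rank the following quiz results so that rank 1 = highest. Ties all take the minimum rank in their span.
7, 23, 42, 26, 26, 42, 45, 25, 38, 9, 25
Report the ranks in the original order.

11, 9, 2, 5, 5, 2, 1, 7, 4, 10, 7

Sorted (descending): 45, 42, 42, 38, 26, 26, 25, 25, 23, 9, 7
The 2 values of 42 occupy positions 2–3 → each gets rank 2.
The 2 values of 26 occupy positions 5–6 → each gets rank 5.
The 2 values of 25 occupy positions 7–8 → each gets rank 7.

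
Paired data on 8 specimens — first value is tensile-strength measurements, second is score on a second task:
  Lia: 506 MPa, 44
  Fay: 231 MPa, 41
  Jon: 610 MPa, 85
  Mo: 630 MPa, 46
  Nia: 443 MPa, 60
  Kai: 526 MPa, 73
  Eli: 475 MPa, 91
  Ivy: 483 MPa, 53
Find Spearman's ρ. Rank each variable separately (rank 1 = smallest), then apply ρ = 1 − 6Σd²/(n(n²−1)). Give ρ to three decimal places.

Ranks of variable 1: 5, 1, 7, 8, 2, 6, 3, 4
Ranks of variable 2: 2, 1, 7, 3, 5, 6, 8, 4
d = r₁ − r₂: 3, 0, 0, 5, -3, 0, -5, 0
d²: 9, 0, 0, 25, 9, 0, 25, 0; Σd² = 68
ρ = 1 − 6·68/(8·63) = 1 − 408/504 = 0.190

0.190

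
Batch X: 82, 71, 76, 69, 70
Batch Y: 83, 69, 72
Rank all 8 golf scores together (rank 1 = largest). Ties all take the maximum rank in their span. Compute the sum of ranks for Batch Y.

Sorted (descending): 83, 82, 76, 72, 71, 70, 69, 69
The 2 values of 69 occupy positions 7–8 → each gets rank 8.
Batch Y values → pooled ranks: 83→1, 69→8, 72→4
Rank sum = 1 + 8 + 4 = 13

13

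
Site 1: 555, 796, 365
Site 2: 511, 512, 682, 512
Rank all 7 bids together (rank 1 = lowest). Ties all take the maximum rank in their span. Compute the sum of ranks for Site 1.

Sorted (ascending): 365, 511, 512, 512, 555, 682, 796
The 2 values of 512 occupy positions 3–4 → each gets rank 4.
Site 1 values → pooled ranks: 555→5, 796→7, 365→1
Rank sum = 5 + 7 + 1 = 13

13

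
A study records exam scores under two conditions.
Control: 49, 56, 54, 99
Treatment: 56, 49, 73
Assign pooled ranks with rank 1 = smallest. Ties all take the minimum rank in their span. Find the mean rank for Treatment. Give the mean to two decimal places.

Sorted (ascending): 49, 49, 54, 56, 56, 73, 99
The 2 values of 49 occupy positions 1–2 → each gets rank 1.
The 2 values of 56 occupy positions 4–5 → each gets rank 4.
Treatment values → pooled ranks: 56→4, 49→1, 73→6
Mean rank = (4 + 1 + 6) / 3 = 3.67

3.67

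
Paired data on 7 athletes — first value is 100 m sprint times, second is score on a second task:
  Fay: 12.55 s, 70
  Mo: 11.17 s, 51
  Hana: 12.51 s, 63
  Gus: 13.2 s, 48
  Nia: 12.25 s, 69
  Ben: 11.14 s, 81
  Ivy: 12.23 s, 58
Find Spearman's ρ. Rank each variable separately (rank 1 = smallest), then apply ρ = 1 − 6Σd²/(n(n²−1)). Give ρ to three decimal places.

-0.321

Ranks of variable 1: 6, 2, 5, 7, 4, 1, 3
Ranks of variable 2: 6, 2, 4, 1, 5, 7, 3
d = r₁ − r₂: 0, 0, 1, 6, -1, -6, 0
d²: 0, 0, 1, 36, 1, 36, 0; Σd² = 74
ρ = 1 − 6·74/(7·48) = 1 − 444/336 = -0.321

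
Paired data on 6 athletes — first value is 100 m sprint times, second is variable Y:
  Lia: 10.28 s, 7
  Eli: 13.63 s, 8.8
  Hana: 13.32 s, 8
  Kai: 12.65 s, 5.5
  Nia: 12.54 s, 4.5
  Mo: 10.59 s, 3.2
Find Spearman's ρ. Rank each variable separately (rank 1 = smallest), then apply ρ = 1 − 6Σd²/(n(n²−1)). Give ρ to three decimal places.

0.657

Ranks of variable 1: 1, 6, 5, 4, 3, 2
Ranks of variable 2: 4, 6, 5, 3, 2, 1
d = r₁ − r₂: -3, 0, 0, 1, 1, 1
d²: 9, 0, 0, 1, 1, 1; Σd² = 12
ρ = 1 − 6·12/(6·35) = 1 − 72/210 = 0.657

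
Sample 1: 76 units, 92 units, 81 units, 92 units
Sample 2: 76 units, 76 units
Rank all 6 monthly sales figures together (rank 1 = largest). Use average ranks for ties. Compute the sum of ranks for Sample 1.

11

Sorted (descending): 92, 92, 81, 76, 76, 76
The 2 values of 92 occupy positions 1–2 → average rank (1+2)/2 = 1.5.
The 3 values of 76 occupy positions 4–6 → average rank 5.
Sample 1 values → pooled ranks: 76→5, 92→1.5, 81→3, 92→1.5
Rank sum = 5 + 1.5 + 3 + 1.5 = 11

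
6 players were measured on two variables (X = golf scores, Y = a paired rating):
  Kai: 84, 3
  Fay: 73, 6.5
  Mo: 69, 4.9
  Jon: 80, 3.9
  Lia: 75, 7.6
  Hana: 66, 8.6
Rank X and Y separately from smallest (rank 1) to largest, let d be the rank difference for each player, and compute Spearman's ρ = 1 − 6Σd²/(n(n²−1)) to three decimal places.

Ranks of variable 1: 6, 3, 2, 5, 4, 1
Ranks of variable 2: 1, 4, 3, 2, 5, 6
d = r₁ − r₂: 5, -1, -1, 3, -1, -5
d²: 25, 1, 1, 9, 1, 25; Σd² = 62
ρ = 1 − 6·62/(6·35) = 1 − 372/210 = -0.771

-0.771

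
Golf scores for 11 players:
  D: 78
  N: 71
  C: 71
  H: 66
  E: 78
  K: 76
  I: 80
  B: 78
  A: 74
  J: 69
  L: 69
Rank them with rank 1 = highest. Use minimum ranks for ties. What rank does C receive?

Sorted (descending): 80, 78, 78, 78, 76, 74, 71, 71, 69, 69, 66
The 3 values of 78 occupy positions 2–4 → each gets rank 2.
The 2 values of 71 occupy positions 7–8 → each gets rank 7.
The 2 values of 69 occupy positions 9–10 → each gets rank 9.
C has value 71 → rank 7.

7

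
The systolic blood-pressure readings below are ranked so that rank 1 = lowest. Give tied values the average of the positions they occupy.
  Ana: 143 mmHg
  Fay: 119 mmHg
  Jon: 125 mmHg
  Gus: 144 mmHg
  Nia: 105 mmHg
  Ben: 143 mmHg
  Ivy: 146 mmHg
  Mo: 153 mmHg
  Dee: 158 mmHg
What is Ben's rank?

Sorted (ascending): 105, 119, 125, 143, 143, 144, 146, 153, 158
The 2 values of 143 occupy positions 4–5 → average rank (4+5)/2 = 4.5.
Ben has value 143 mmHg → rank 4.5.

4.5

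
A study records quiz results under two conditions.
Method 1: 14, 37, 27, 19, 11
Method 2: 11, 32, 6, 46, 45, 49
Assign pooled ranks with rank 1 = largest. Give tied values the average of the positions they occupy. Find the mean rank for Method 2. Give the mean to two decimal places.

Sorted (descending): 49, 46, 45, 37, 32, 27, 19, 14, 11, 11, 6
The 2 values of 11 occupy positions 9–10 → average rank (9+10)/2 = 9.5.
Method 2 values → pooled ranks: 11→9.5, 32→5, 6→11, 46→2, 45→3, 49→1
Mean rank = (9.5 + 5 + 11 + 2 + 3 + 1) / 6 = 5.25

5.25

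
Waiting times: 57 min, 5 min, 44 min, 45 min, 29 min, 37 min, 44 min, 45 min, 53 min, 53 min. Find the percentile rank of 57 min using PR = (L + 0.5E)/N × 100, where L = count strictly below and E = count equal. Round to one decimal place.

N = 10.
Strictly below 57: 9. Equal to 57: 1.
PR = (9 + 0.5·1)/10 × 100 = 95.0

95.0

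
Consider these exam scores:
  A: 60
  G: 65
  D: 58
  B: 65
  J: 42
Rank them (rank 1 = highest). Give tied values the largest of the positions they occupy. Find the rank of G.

2

Sorted (descending): 65, 65, 60, 58, 42
The 2 values of 65 occupy positions 1–2 → each gets rank 2.
G has value 65 → rank 2.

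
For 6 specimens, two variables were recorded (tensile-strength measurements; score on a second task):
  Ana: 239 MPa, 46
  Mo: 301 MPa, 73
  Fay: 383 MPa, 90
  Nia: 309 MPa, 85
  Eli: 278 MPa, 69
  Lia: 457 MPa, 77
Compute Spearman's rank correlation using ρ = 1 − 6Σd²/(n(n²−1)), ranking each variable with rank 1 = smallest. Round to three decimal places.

Ranks of variable 1: 1, 3, 5, 4, 2, 6
Ranks of variable 2: 1, 3, 6, 5, 2, 4
d = r₁ − r₂: 0, 0, -1, -1, 0, 2
d²: 0, 0, 1, 1, 0, 4; Σd² = 6
ρ = 1 − 6·6/(6·35) = 1 − 36/210 = 0.829

0.829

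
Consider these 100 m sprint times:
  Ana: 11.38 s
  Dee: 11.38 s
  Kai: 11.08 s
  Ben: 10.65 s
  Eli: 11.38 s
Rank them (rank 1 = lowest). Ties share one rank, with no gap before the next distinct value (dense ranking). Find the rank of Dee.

3

Sorted (ascending): 10.65, 11.08, 11.38, 11.38, 11.38
The 3 values of 11.38 share dense rank 3.
Remaining distinct values take the next consecutive integers.
Dee has value 11.38 s → rank 3.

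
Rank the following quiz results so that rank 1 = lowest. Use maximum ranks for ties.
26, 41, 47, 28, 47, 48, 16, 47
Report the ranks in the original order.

Sorted (ascending): 16, 26, 28, 41, 47, 47, 47, 48
The 3 values of 47 occupy positions 5–7 → each gets rank 7.

2, 4, 7, 3, 7, 8, 1, 7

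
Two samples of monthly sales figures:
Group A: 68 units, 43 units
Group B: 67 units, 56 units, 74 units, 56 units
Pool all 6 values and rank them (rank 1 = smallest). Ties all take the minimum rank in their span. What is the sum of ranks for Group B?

14

Sorted (ascending): 43, 56, 56, 67, 68, 74
The 2 values of 56 occupy positions 2–3 → each gets rank 2.
Group B values → pooled ranks: 67→4, 56→2, 74→6, 56→2
Rank sum = 4 + 2 + 6 + 2 = 14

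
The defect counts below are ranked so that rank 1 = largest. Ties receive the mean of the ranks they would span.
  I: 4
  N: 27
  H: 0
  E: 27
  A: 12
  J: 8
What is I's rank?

5

Sorted (descending): 27, 27, 12, 8, 4, 0
The 2 values of 27 occupy positions 1–2 → average rank (1+2)/2 = 1.5.
I has value 4 → rank 5.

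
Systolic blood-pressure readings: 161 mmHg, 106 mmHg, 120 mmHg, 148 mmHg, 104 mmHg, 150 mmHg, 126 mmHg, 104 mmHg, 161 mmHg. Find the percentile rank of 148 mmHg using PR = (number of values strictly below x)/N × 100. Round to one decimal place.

55.6

N = 9.
Strictly below 148: 5. Equal to 148: 1.
PR = 5/9 × 100 = 55.6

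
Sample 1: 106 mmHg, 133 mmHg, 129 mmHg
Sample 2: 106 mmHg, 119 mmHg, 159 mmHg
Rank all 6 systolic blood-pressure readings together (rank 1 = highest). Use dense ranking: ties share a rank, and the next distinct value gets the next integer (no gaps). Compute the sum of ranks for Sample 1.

10

Sorted (descending): 159, 133, 129, 119, 106, 106
The 2 values of 106 share dense rank 5.
Remaining distinct values take the next consecutive integers.
Sample 1 values → pooled ranks: 106→5, 133→2, 129→3
Rank sum = 5 + 2 + 3 = 10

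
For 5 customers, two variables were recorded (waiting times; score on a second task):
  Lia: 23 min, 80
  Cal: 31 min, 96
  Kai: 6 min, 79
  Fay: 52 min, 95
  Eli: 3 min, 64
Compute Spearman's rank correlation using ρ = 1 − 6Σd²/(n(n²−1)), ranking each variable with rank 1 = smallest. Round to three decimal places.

Ranks of variable 1: 3, 4, 2, 5, 1
Ranks of variable 2: 3, 5, 2, 4, 1
d = r₁ − r₂: 0, -1, 0, 1, 0
d²: 0, 1, 0, 1, 0; Σd² = 2
ρ = 1 − 6·2/(5·24) = 1 − 12/120 = 0.900

0.900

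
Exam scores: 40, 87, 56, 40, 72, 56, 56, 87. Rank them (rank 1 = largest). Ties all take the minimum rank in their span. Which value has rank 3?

72

Sorted (descending): 87, 87, 72, 56, 56, 56, 40, 40
The 2 values of 87 occupy positions 1–2 → each gets rank 1.
The 3 values of 56 occupy positions 4–6 → each gets rank 4.
The 2 values of 40 occupy positions 7–8 → each gets rank 7.
Rank 3 → value 72.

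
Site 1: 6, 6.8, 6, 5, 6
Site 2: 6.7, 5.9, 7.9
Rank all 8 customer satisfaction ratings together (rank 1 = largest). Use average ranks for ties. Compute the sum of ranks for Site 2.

11

Sorted (descending): 7.9, 6.8, 6.7, 6, 6, 6, 5.9, 5
The 3 values of 6 occupy positions 4–6 → average rank 5.
Site 2 values → pooled ranks: 6.7→3, 5.9→7, 7.9→1
Rank sum = 3 + 7 + 1 = 11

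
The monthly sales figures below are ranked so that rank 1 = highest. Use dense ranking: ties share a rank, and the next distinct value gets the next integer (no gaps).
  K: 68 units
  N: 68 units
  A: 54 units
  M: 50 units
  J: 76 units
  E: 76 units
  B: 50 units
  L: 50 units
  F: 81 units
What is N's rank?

Sorted (descending): 81, 76, 76, 68, 68, 54, 50, 50, 50
The 2 values of 76 share dense rank 2.
The 2 values of 68 share dense rank 3.
The 3 values of 50 share dense rank 5.
Remaining distinct values take the next consecutive integers.
N has value 68 units → rank 3.

3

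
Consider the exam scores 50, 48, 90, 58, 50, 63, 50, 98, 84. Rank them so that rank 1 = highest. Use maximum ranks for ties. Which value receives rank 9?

48

Sorted (descending): 98, 90, 84, 63, 58, 50, 50, 50, 48
The 3 values of 50 occupy positions 6–8 → each gets rank 8.
Rank 9 → value 48.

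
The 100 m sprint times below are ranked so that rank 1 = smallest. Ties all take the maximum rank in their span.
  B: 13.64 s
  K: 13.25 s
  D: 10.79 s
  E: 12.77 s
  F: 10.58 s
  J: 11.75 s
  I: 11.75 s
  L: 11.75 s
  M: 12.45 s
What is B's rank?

9

Sorted (ascending): 10.58, 10.79, 11.75, 11.75, 11.75, 12.45, 12.77, 13.25, 13.64
The 3 values of 11.75 occupy positions 3–5 → each gets rank 5.
B has value 13.64 s → rank 9.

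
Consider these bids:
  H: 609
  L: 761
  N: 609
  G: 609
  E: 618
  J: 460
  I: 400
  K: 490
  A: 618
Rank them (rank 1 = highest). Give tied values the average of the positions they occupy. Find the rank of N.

Sorted (descending): 761, 618, 618, 609, 609, 609, 490, 460, 400
The 2 values of 618 occupy positions 2–3 → average rank (2+3)/2 = 2.5.
The 3 values of 609 occupy positions 4–6 → average rank 5.
N has value 609 → rank 5.

5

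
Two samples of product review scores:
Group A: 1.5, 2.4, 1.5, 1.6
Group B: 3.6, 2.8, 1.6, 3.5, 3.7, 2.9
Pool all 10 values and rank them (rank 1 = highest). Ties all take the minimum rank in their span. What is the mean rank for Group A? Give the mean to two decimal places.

7.75

Sorted (descending): 3.7, 3.6, 3.5, 2.9, 2.8, 2.4, 1.6, 1.6, 1.5, 1.5
The 2 values of 1.6 occupy positions 7–8 → each gets rank 7.
The 2 values of 1.5 occupy positions 9–10 → each gets rank 9.
Group A values → pooled ranks: 1.5→9, 2.4→6, 1.5→9, 1.6→7
Mean rank = (9 + 6 + 9 + 7) / 4 = 7.75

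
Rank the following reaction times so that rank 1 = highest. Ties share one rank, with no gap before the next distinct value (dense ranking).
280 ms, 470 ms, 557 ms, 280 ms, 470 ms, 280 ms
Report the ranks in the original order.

3, 2, 1, 3, 2, 3

Sorted (descending): 557, 470, 470, 280, 280, 280
The 2 values of 470 share dense rank 2.
The 3 values of 280 share dense rank 3.
Remaining distinct values take the next consecutive integers.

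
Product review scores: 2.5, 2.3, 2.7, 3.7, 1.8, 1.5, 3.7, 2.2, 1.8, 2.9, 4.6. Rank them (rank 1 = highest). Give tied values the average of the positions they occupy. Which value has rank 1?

4.6

Sorted (descending): 4.6, 3.7, 3.7, 2.9, 2.7, 2.5, 2.3, 2.2, 1.8, 1.8, 1.5
The 2 values of 3.7 occupy positions 2–3 → average rank (2+3)/2 = 2.5.
The 2 values of 1.8 occupy positions 9–10 → average rank (9+10)/2 = 9.5.
Rank 1 → value 4.6.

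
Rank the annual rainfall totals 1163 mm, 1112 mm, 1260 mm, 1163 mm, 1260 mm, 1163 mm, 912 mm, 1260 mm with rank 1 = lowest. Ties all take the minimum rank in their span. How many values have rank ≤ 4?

Sorted (ascending): 912, 1112, 1163, 1163, 1163, 1260, 1260, 1260
The 3 values of 1163 occupy positions 3–5 → each gets rank 3.
The 3 values of 1260 occupy positions 6–8 → each gets rank 6.
Ranks ≤ 4: {1, 2, 3, 3, 3} → 5 values.

5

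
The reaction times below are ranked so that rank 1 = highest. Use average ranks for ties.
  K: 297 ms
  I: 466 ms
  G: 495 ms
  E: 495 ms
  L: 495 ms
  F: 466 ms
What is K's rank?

6

Sorted (descending): 495, 495, 495, 466, 466, 297
The 3 values of 495 occupy positions 1–3 → average rank 2.
The 2 values of 466 occupy positions 4–5 → average rank (4+5)/2 = 4.5.
K has value 297 ms → rank 6.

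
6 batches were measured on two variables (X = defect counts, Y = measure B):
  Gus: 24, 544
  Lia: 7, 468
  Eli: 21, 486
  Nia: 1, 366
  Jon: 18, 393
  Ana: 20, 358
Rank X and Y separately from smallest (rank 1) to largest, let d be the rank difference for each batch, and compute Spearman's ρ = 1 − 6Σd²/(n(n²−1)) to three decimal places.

0.600

Ranks of variable 1: 6, 2, 5, 1, 3, 4
Ranks of variable 2: 6, 4, 5, 2, 3, 1
d = r₁ − r₂: 0, -2, 0, -1, 0, 3
d²: 0, 4, 0, 1, 0, 9; Σd² = 14
ρ = 1 − 6·14/(6·35) = 1 − 84/210 = 0.600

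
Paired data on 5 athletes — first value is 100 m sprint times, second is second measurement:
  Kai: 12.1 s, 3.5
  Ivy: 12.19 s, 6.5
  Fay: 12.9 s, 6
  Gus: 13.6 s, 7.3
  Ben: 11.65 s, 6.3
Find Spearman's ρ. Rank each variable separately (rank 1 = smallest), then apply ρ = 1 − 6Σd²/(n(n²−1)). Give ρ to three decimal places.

0.500

Ranks of variable 1: 2, 3, 4, 5, 1
Ranks of variable 2: 1, 4, 2, 5, 3
d = r₁ − r₂: 1, -1, 2, 0, -2
d²: 1, 1, 4, 0, 4; Σd² = 10
ρ = 1 − 6·10/(5·24) = 1 − 60/120 = 0.500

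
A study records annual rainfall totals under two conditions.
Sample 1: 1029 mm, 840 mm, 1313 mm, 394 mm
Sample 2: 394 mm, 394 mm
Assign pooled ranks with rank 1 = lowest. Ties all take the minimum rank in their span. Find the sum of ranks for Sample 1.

16

Sorted (ascending): 394, 394, 394, 840, 1029, 1313
The 3 values of 394 occupy positions 1–3 → each gets rank 1.
Sample 1 values → pooled ranks: 1029→5, 840→4, 1313→6, 394→1
Rank sum = 5 + 4 + 6 + 1 = 16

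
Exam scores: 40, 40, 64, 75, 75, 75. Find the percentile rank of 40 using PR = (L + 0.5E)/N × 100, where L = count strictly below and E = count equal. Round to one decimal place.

16.7

N = 6.
Strictly below 40: 0. Equal to 40: 2.
PR = (0 + 0.5·2)/6 × 100 = 16.7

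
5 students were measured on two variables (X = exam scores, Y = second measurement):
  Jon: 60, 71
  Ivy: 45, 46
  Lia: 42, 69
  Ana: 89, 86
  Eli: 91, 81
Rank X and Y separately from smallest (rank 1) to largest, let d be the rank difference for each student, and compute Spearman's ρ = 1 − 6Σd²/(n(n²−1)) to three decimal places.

0.800

Ranks of variable 1: 3, 2, 1, 4, 5
Ranks of variable 2: 3, 1, 2, 5, 4
d = r₁ − r₂: 0, 1, -1, -1, 1
d²: 0, 1, 1, 1, 1; Σd² = 4
ρ = 1 − 6·4/(5·24) = 1 − 24/120 = 0.800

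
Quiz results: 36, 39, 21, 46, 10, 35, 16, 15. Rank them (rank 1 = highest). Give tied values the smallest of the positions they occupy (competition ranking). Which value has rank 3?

Sorted (descending): 46, 39, 36, 35, 21, 16, 15, 10
No ties — each value takes its position as its rank.
Rank 3 → value 36.

36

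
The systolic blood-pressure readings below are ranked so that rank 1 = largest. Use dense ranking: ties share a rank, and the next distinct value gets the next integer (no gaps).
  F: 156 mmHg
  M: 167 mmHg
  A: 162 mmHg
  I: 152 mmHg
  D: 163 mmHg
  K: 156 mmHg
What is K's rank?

Sorted (descending): 167, 163, 162, 156, 156, 152
The 2 values of 156 share dense rank 4.
Remaining distinct values take the next consecutive integers.
K has value 156 mmHg → rank 4.

4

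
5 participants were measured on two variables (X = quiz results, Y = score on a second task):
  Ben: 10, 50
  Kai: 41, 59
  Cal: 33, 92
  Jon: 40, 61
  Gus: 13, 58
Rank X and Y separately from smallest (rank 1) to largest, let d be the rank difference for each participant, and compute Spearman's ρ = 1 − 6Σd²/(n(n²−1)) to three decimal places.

0.600

Ranks of variable 1: 1, 5, 3, 4, 2
Ranks of variable 2: 1, 3, 5, 4, 2
d = r₁ − r₂: 0, 2, -2, 0, 0
d²: 0, 4, 4, 0, 0; Σd² = 8
ρ = 1 − 6·8/(5·24) = 1 − 48/120 = 0.600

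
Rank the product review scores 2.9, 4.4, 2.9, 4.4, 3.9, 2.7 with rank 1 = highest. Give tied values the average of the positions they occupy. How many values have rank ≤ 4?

3

Sorted (descending): 4.4, 4.4, 3.9, 2.9, 2.9, 2.7
The 2 values of 4.4 occupy positions 1–2 → average rank (1+2)/2 = 1.5.
The 2 values of 2.9 occupy positions 4–5 → average rank (4+5)/2 = 4.5.
Ranks ≤ 4: {1.5, 1.5, 3} → 3 values.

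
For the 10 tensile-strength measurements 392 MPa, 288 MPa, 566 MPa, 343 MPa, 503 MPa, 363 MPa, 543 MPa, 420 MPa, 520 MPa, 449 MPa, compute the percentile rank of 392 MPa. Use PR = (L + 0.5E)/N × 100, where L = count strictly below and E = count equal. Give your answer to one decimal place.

35.0

N = 10.
Strictly below 392: 3. Equal to 392: 1.
PR = (3 + 0.5·1)/10 × 100 = 35.0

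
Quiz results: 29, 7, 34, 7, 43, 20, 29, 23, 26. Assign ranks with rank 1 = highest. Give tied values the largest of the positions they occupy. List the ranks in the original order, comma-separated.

Sorted (descending): 43, 34, 29, 29, 26, 23, 20, 7, 7
The 2 values of 29 occupy positions 3–4 → each gets rank 4.
The 2 values of 7 occupy positions 8–9 → each gets rank 9.

4, 9, 2, 9, 1, 7, 4, 6, 5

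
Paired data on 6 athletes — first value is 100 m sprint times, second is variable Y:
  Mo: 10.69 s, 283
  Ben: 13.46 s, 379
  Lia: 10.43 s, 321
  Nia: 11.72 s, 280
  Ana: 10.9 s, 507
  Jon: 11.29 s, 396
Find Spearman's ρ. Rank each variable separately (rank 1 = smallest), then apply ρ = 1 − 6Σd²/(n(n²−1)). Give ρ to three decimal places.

Ranks of variable 1: 2, 6, 1, 5, 3, 4
Ranks of variable 2: 2, 4, 3, 1, 6, 5
d = r₁ − r₂: 0, 2, -2, 4, -3, -1
d²: 0, 4, 4, 16, 9, 1; Σd² = 34
ρ = 1 − 6·34/(6·35) = 1 − 204/210 = 0.029

0.029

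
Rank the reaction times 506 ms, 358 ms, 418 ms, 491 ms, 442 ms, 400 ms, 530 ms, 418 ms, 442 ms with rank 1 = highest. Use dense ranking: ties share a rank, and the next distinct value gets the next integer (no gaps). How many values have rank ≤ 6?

Sorted (descending): 530, 506, 491, 442, 442, 418, 418, 400, 358
The 2 values of 442 share dense rank 4.
The 2 values of 418 share dense rank 5.
Remaining distinct values take the next consecutive integers.
Ranks ≤ 6: {1, 2, 3, 4, 4, 5, 5, 6} → 8 values.

8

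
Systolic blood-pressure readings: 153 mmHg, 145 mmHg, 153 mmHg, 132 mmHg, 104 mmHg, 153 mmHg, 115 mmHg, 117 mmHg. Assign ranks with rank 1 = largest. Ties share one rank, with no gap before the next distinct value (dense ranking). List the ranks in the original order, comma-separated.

1, 2, 1, 3, 6, 1, 5, 4

Sorted (descending): 153, 153, 153, 145, 132, 117, 115, 104
The 3 values of 153 share dense rank 1.
Remaining distinct values take the next consecutive integers.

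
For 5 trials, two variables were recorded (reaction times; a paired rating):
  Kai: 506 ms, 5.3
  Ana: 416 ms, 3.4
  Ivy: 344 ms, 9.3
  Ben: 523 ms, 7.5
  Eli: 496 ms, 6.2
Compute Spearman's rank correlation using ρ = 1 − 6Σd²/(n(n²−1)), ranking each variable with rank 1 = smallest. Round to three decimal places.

Ranks of variable 1: 4, 2, 1, 5, 3
Ranks of variable 2: 2, 1, 5, 4, 3
d = r₁ − r₂: 2, 1, -4, 1, 0
d²: 4, 1, 16, 1, 0; Σd² = 22
ρ = 1 − 6·22/(5·24) = 1 − 132/120 = -0.100

-0.100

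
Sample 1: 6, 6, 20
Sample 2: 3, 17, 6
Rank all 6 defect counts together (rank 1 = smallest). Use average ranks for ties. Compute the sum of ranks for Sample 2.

9

Sorted (ascending): 3, 6, 6, 6, 17, 20
The 3 values of 6 occupy positions 2–4 → average rank 3.
Sample 2 values → pooled ranks: 3→1, 17→5, 6→3
Rank sum = 1 + 5 + 3 = 9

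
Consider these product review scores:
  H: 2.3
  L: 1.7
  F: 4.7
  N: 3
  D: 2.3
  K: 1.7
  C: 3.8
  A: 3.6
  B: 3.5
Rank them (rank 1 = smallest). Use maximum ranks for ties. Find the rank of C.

8

Sorted (ascending): 1.7, 1.7, 2.3, 2.3, 3, 3.5, 3.6, 3.8, 4.7
The 2 values of 1.7 occupy positions 1–2 → each gets rank 2.
The 2 values of 2.3 occupy positions 3–4 → each gets rank 4.
C has value 3.8 → rank 8.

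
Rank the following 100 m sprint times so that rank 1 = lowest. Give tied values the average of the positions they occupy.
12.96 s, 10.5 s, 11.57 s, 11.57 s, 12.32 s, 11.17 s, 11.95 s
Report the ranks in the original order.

7, 1, 3.5, 3.5, 6, 2, 5

Sorted (ascending): 10.5, 11.17, 11.57, 11.57, 11.95, 12.32, 12.96
The 2 values of 11.57 occupy positions 3–4 → average rank (3+4)/2 = 3.5.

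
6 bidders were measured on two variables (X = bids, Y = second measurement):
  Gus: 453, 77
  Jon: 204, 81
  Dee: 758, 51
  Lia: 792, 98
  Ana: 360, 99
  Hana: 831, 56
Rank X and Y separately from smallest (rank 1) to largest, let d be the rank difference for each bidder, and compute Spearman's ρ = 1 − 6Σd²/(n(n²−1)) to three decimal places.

Ranks of variable 1: 3, 1, 4, 5, 2, 6
Ranks of variable 2: 3, 4, 1, 5, 6, 2
d = r₁ − r₂: 0, -3, 3, 0, -4, 4
d²: 0, 9, 9, 0, 16, 16; Σd² = 50
ρ = 1 − 6·50/(6·35) = 1 − 300/210 = -0.429

-0.429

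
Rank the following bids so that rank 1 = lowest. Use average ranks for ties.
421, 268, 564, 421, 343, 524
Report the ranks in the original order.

3.5, 1, 6, 3.5, 2, 5

Sorted (ascending): 268, 343, 421, 421, 524, 564
The 2 values of 421 occupy positions 3–4 → average rank (3+4)/2 = 3.5.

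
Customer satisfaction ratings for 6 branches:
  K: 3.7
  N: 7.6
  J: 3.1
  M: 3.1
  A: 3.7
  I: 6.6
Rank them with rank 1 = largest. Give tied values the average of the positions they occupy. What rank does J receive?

Sorted (descending): 7.6, 6.6, 3.7, 3.7, 3.1, 3.1
The 2 values of 3.7 occupy positions 3–4 → average rank (3+4)/2 = 3.5.
The 2 values of 3.1 occupy positions 5–6 → average rank (5+6)/2 = 5.5.
J has value 3.1 → rank 5.5.

5.5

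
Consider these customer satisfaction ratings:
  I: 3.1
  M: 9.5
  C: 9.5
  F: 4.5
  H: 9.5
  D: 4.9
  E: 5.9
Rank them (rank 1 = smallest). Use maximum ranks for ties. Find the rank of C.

7

Sorted (ascending): 3.1, 4.5, 4.9, 5.9, 9.5, 9.5, 9.5
The 3 values of 9.5 occupy positions 5–7 → each gets rank 7.
C has value 9.5 → rank 7.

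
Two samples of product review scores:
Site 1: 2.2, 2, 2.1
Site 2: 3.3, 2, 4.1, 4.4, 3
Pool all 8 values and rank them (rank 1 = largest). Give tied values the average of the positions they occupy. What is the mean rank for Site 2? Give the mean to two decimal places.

3.50

Sorted (descending): 4.4, 4.1, 3.3, 3, 2.2, 2.1, 2, 2
The 2 values of 2 occupy positions 7–8 → average rank (7+8)/2 = 7.5.
Site 2 values → pooled ranks: 3.3→3, 2→7.5, 4.1→2, 4.4→1, 3→4
Mean rank = (3 + 7.5 + 2 + 1 + 4) / 5 = 3.50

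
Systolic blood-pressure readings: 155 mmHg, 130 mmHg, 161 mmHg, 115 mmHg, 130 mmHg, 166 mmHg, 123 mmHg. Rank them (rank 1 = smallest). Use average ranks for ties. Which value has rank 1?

Sorted (ascending): 115, 123, 130, 130, 155, 161, 166
The 2 values of 130 occupy positions 3–4 → average rank (3+4)/2 = 3.5.
Rank 1 → value 115.

115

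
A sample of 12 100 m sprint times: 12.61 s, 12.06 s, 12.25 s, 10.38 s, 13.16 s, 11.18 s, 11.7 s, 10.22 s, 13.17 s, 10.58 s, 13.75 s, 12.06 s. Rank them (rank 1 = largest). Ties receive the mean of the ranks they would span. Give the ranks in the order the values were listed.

4, 6.5, 5, 11, 3, 9, 8, 12, 2, 10, 1, 6.5

Sorted (descending): 13.75, 13.17, 13.16, 12.61, 12.25, 12.06, 12.06, 11.7, 11.18, 10.58, 10.38, 10.22
The 2 values of 12.06 occupy positions 6–7 → average rank (6+7)/2 = 6.5.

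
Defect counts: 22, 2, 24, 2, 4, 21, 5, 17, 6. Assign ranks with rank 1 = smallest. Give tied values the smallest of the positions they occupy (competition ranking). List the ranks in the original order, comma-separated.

Sorted (ascending): 2, 2, 4, 5, 6, 17, 21, 22, 24
The 2 values of 2 occupy positions 1–2 → each gets rank 1.

8, 1, 9, 1, 3, 7, 4, 6, 5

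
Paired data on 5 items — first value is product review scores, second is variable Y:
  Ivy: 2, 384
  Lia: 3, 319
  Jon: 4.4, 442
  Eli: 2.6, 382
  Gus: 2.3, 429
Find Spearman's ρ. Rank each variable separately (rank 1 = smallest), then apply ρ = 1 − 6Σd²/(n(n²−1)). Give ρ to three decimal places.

Ranks of variable 1: 1, 4, 5, 3, 2
Ranks of variable 2: 3, 1, 5, 2, 4
d = r₁ − r₂: -2, 3, 0, 1, -2
d²: 4, 9, 0, 1, 4; Σd² = 18
ρ = 1 − 6·18/(5·24) = 1 − 108/120 = 0.100

0.100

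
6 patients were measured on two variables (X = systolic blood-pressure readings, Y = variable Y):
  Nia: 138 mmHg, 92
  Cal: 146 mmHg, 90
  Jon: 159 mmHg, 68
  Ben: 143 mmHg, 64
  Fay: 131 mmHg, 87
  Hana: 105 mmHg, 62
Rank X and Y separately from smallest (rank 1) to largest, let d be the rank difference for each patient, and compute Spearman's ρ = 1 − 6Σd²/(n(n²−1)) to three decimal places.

Ranks of variable 1: 3, 5, 6, 4, 2, 1
Ranks of variable 2: 6, 5, 3, 2, 4, 1
d = r₁ − r₂: -3, 0, 3, 2, -2, 0
d²: 9, 0, 9, 4, 4, 0; Σd² = 26
ρ = 1 − 6·26/(6·35) = 1 − 156/210 = 0.257

0.257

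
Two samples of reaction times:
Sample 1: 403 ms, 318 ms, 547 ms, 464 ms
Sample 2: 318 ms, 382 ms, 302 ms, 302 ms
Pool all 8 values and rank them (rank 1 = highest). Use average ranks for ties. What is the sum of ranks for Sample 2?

Sorted (descending): 547, 464, 403, 382, 318, 318, 302, 302
The 2 values of 318 occupy positions 5–6 → average rank (5+6)/2 = 5.5.
The 2 values of 302 occupy positions 7–8 → average rank (7+8)/2 = 7.5.
Sample 2 values → pooled ranks: 318→5.5, 382→4, 302→7.5, 302→7.5
Rank sum = 5.5 + 4 + 7.5 + 7.5 = 24.5

24.5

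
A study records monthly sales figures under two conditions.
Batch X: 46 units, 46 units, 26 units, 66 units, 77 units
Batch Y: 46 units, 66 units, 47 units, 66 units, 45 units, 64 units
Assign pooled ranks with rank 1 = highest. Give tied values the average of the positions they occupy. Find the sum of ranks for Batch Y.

35

Sorted (descending): 77, 66, 66, 66, 64, 47, 46, 46, 46, 45, 26
The 3 values of 66 occupy positions 2–4 → average rank 3.
The 3 values of 46 occupy positions 7–9 → average rank 8.
Batch Y values → pooled ranks: 46→8, 66→3, 47→6, 66→3, 45→10, 64→5
Rank sum = 8 + 3 + 6 + 3 + 10 + 5 = 35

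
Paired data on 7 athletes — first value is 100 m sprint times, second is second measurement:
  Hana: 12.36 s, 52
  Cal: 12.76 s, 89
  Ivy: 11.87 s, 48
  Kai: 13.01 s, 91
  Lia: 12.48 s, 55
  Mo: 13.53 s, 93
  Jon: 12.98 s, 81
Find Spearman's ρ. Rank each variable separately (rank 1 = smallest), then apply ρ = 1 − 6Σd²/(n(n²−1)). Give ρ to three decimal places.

0.964

Ranks of variable 1: 2, 4, 1, 6, 3, 7, 5
Ranks of variable 2: 2, 5, 1, 6, 3, 7, 4
d = r₁ − r₂: 0, -1, 0, 0, 0, 0, 1
d²: 0, 1, 0, 0, 0, 0, 1; Σd² = 2
ρ = 1 − 6·2/(7·48) = 1 − 12/336 = 0.964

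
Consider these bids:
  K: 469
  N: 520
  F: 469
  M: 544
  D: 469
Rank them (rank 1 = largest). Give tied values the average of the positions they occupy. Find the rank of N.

Sorted (descending): 544, 520, 469, 469, 469
The 3 values of 469 occupy positions 3–5 → average rank 4.
N has value 520 → rank 2.

2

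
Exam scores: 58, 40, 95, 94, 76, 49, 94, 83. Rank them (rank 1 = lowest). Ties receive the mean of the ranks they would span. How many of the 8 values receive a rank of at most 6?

Sorted (ascending): 40, 49, 58, 76, 83, 94, 94, 95
The 2 values of 94 occupy positions 6–7 → average rank (6+7)/2 = 6.5.
Ranks ≤ 6: {1, 2, 3, 4, 5} → 5 values.

5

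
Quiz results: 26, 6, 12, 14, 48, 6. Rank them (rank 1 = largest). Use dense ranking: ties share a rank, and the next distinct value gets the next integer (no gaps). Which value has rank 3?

Sorted (descending): 48, 26, 14, 12, 6, 6
The 2 values of 6 share dense rank 5.
Remaining distinct values take the next consecutive integers.
Rank 3 → value 14.

14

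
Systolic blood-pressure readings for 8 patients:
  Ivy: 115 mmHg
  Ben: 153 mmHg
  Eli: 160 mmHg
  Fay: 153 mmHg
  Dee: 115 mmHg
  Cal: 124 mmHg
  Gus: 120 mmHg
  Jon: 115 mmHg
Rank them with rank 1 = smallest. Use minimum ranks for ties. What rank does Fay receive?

Sorted (ascending): 115, 115, 115, 120, 124, 153, 153, 160
The 3 values of 115 occupy positions 1–3 → each gets rank 1.
The 2 values of 153 occupy positions 6–7 → each gets rank 6.
Fay has value 153 mmHg → rank 6.

6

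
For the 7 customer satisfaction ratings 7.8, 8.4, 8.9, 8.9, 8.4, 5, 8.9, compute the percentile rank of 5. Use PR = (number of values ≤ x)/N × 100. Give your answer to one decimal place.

14.3

N = 7.
Strictly below 5: 0. Equal to 5: 1.
PR = 1/7 × 100 = 14.3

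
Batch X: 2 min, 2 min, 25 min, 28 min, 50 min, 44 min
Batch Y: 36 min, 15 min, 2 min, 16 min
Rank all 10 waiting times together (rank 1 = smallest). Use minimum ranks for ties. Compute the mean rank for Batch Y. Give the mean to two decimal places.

4.50

Sorted (ascending): 2, 2, 2, 15, 16, 25, 28, 36, 44, 50
The 3 values of 2 occupy positions 1–3 → each gets rank 1.
Batch Y values → pooled ranks: 36→8, 15→4, 2→1, 16→5
Mean rank = (8 + 4 + 1 + 5) / 4 = 4.50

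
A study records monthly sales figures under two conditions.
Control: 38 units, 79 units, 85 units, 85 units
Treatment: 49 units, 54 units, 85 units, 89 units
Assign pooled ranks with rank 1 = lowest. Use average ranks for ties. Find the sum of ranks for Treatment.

Sorted (ascending): 38, 49, 54, 79, 85, 85, 85, 89
The 3 values of 85 occupy positions 5–7 → average rank 6.
Treatment values → pooled ranks: 49→2, 54→3, 85→6, 89→8
Rank sum = 2 + 3 + 6 + 8 = 19

19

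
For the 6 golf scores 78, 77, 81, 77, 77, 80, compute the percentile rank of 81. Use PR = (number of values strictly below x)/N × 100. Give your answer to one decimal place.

83.3

N = 6.
Strictly below 81: 5. Equal to 81: 1.
PR = 5/6 × 100 = 83.3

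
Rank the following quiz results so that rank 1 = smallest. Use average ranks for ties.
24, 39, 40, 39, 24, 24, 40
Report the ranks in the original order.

2, 4.5, 6.5, 4.5, 2, 2, 6.5

Sorted (ascending): 24, 24, 24, 39, 39, 40, 40
The 3 values of 24 occupy positions 1–3 → average rank 2.
The 2 values of 39 occupy positions 4–5 → average rank (4+5)/2 = 4.5.
The 2 values of 40 occupy positions 6–7 → average rank (6+7)/2 = 6.5.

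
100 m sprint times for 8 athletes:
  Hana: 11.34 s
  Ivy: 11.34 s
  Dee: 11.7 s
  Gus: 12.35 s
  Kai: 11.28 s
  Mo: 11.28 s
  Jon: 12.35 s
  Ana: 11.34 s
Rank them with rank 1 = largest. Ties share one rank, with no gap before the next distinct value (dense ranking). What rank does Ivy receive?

3

Sorted (descending): 12.35, 12.35, 11.7, 11.34, 11.34, 11.34, 11.28, 11.28
The 2 values of 12.35 share dense rank 1.
The 3 values of 11.34 share dense rank 3.
The 2 values of 11.28 share dense rank 4.
Remaining distinct values take the next consecutive integers.
Ivy has value 11.34 s → rank 3.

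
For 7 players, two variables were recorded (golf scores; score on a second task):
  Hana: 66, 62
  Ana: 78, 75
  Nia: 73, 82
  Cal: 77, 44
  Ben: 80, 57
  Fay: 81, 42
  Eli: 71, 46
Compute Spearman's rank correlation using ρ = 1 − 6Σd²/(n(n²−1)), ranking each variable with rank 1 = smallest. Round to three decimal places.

-0.393

Ranks of variable 1: 1, 5, 3, 4, 6, 7, 2
Ranks of variable 2: 5, 6, 7, 2, 4, 1, 3
d = r₁ − r₂: -4, -1, -4, 2, 2, 6, -1
d²: 16, 1, 16, 4, 4, 36, 1; Σd² = 78
ρ = 1 − 6·78/(7·48) = 1 − 468/336 = -0.393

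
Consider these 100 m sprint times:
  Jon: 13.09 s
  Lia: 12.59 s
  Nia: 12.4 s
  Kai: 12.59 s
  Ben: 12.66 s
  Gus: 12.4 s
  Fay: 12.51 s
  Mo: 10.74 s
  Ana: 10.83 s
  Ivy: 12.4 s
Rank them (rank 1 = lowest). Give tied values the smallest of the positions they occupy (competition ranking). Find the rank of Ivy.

3

Sorted (ascending): 10.74, 10.83, 12.4, 12.4, 12.4, 12.51, 12.59, 12.59, 12.66, 13.09
The 3 values of 12.4 occupy positions 3–5 → each gets rank 3.
The 2 values of 12.59 occupy positions 7–8 → each gets rank 7.
Ivy has value 12.4 s → rank 3.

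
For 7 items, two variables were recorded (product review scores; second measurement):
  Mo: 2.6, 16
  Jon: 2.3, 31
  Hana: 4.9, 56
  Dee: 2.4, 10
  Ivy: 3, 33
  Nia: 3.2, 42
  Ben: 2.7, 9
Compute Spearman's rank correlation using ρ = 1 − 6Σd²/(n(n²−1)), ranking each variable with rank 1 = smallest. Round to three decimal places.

Ranks of variable 1: 3, 1, 7, 2, 5, 6, 4
Ranks of variable 2: 3, 4, 7, 2, 5, 6, 1
d = r₁ − r₂: 0, -3, 0, 0, 0, 0, 3
d²: 0, 9, 0, 0, 0, 0, 9; Σd² = 18
ρ = 1 − 6·18/(7·48) = 1 − 108/336 = 0.679

0.679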